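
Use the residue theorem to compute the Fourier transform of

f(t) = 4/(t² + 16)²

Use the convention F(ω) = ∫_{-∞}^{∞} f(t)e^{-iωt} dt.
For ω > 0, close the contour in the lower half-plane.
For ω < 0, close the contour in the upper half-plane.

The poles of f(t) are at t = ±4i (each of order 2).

Let g(z) = f(z)e^{-iωz}; for large |z| the factor e^{-iωz} decays in the lower half-plane when ω > 0 and in the upper half-plane when ω < 0.

Case ω > 0 (lower half-plane, clockwise contour ⇒ F(ω) = -2πi·ΣRes):
  Res_{z = - 4 i} g(z) = \frac{i \left(4 \omega + 1\right) e^{- 4 \omega}}{64} (pole of order 2)
  F(ω) = -2πi·ΣRes = \frac{\pi \left(4 \omega + 1\right) e^{- 4 \omega}}{32}

Case ω < 0 (upper half-plane, counterclockwise contour ⇒ F(ω) = +2πi·ΣRes):
  Res_{z = 4 i} g(z) = \frac{i \left(4 \omega - 1\right) e^{4 \omega}}{64} (pole of order 2)
  F(ω) = 2πi·ΣRes = \frac{\pi \left(1 - 4 \omega\right) e^{4 \omega}}{32}

Both cases combine into a single formula in |ω|:

F(ω) = \frac{\pi \left(4 \left|{\omega}\right| + 1\right) e^{- 4 \left|{\omega}\right|}}{32}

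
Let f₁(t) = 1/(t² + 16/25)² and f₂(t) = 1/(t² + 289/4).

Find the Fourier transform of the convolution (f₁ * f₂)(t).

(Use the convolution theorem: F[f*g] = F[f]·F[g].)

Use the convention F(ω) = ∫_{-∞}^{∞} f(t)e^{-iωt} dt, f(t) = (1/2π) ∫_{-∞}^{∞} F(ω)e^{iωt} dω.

F[f₁*f₂](ω) = \frac{25 \pi^{2} \left(4 \left|{\omega}\right| + 5\right) e^{- \frac{93 \left|{\omega}\right|}{10}}}{1088}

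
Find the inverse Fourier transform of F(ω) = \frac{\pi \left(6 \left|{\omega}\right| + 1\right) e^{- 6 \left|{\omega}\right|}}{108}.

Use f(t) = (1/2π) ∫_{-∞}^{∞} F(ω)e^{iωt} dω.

f(t) = \frac{4}{\left(t^{2} + 36\right)^{2}}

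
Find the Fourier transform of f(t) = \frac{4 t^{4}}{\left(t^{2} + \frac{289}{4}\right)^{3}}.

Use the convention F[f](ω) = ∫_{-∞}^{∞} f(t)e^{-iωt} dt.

F(ω) = \frac{\pi \left(289 \omega^{2} - 170 \left|{\omega}\right| + 12\right) e^{- \frac{17 \left|{\omega}\right|}{2}}}{68}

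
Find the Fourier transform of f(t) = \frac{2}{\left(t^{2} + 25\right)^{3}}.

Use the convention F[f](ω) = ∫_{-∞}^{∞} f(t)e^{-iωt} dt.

F(ω) = \frac{\pi \left(25 \omega^{2} + 15 \left|{\omega}\right| + 3\right) e^{- 5 \left|{\omega}\right|}}{12500}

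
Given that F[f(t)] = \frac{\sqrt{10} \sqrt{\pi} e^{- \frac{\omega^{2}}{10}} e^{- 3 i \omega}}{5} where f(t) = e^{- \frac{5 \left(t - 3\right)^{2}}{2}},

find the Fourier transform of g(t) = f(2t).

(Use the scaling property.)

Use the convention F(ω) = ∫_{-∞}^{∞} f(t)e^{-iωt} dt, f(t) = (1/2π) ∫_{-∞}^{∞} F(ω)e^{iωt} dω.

F[g](ω) = \frac{\sqrt{10} \sqrt{\pi} e^{- \frac{\omega \left(\omega + 60 i\right)}{40}}}{10}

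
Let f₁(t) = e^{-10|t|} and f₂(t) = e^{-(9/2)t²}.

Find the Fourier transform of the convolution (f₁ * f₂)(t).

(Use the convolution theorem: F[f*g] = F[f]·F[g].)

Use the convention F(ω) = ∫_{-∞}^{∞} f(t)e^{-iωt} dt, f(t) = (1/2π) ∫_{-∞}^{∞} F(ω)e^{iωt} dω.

F[f₁*f₂](ω) = \frac{20 \sqrt{2} \sqrt{\pi} e^{- \frac{\omega^{2}}{18}}}{3 \left(\omega^{2} + 100\right)}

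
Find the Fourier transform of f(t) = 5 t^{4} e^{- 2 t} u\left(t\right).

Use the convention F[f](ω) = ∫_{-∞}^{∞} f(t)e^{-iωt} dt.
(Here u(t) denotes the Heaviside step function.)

F(ω) = \frac{120}{\left(i \omega + 2\right)^{5}}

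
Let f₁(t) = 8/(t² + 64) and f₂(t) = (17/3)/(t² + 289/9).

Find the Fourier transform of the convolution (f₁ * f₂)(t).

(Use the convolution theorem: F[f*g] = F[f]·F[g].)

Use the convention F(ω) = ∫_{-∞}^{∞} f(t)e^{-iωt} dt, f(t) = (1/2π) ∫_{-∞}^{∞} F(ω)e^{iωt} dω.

F[f₁*f₂](ω) = \pi^{2} e^{- \frac{41 \left|{\omega}\right|}{3}}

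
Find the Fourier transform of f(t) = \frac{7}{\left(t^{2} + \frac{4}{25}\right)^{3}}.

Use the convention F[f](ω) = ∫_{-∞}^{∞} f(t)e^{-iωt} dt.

F(ω) = \frac{875 \pi \left(4 \omega^{2} + 30 \left|{\omega}\right| + 75\right) e^{- \frac{2 \left|{\omega}\right|}{5}}}{256}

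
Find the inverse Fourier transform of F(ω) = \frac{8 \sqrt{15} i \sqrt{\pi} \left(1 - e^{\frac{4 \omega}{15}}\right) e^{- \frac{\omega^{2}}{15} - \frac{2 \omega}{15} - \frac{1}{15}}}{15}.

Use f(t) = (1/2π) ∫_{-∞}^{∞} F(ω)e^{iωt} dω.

f(t) = 8 e^{- \frac{15 t^{2}}{4}} \sin{\left(t \right)}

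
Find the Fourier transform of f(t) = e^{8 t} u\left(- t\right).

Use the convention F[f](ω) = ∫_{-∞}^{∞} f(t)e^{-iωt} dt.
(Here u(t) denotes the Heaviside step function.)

F(ω) = \frac{i}{\omega + 8 i}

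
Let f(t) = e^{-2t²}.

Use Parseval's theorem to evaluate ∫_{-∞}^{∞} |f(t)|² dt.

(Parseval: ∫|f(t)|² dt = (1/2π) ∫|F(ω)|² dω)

∫|f(t)|² dt = \frac{\sqrt{\pi}}{2}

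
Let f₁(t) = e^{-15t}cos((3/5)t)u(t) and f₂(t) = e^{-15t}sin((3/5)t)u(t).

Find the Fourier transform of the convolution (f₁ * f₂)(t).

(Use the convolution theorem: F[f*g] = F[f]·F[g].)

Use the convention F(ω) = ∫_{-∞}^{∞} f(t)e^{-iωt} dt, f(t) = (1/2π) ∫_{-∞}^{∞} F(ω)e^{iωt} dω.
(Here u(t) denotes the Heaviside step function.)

F[f₁*f₂](ω) = \frac{375 \left(i \omega + 15\right)}{\left(25 \left(i \omega + 15\right)^{2} + 9\right)^{2}}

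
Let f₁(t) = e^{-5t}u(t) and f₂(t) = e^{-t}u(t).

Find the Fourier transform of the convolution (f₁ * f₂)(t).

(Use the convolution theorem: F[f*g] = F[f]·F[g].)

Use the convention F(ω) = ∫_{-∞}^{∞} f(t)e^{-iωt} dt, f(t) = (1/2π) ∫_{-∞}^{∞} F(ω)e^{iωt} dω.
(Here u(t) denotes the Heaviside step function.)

F[f₁*f₂](ω) = \frac{1}{\left(i \omega + 1\right) \left(i \omega + 5\right)}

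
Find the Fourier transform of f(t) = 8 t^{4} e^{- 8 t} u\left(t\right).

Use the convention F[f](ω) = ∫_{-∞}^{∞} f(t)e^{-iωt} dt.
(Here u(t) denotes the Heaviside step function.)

F(ω) = \frac{192}{\left(i \omega + 8\right)^{5}}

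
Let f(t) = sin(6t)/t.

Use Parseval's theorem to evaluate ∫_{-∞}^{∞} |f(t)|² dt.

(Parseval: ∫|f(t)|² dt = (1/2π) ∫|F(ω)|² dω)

∫|f(t)|² dt = 6 \pi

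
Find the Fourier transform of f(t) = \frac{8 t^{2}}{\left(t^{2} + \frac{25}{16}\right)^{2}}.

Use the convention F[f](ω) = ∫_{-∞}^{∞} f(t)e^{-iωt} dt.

F(ω) = \frac{4 \pi \left(4 - 5 \left|{\omega}\right|\right) e^{- \frac{5 \left|{\omega}\right|}{4}}}{5}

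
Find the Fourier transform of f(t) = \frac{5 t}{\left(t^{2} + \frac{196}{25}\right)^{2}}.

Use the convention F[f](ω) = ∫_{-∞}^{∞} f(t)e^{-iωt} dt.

F(ω) = - \frac{25 i \pi \omega e^{- \frac{14 \left|{\omega}\right|}{5}}}{28}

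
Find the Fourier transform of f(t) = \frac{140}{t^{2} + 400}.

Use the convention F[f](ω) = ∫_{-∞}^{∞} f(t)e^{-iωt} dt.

F(ω) = 7 \pi e^{- 20 \left|{\omega}\right|}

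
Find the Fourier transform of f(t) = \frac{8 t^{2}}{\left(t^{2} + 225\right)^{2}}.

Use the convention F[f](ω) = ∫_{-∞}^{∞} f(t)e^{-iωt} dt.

F(ω) = \frac{4 \pi \left(1 - 15 \left|{\omega}\right|\right) e^{- 15 \left|{\omega}\right|}}{15}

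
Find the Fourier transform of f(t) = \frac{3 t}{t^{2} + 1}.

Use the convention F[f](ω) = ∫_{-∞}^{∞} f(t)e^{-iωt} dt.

F(ω) = - 3 i \pi e^{- \left|{\omega}\right|} \operatorname{sign}{\left(\omega \right)}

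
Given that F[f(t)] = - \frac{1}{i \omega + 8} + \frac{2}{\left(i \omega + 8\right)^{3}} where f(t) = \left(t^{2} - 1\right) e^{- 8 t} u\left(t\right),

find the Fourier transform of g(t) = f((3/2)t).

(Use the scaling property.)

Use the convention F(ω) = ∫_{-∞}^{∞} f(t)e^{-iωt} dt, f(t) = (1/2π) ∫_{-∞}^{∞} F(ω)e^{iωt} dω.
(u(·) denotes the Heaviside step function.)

F[g](ω) = \frac{\frac{9 i \omega}{2} - \left(i \omega + 12\right)^{3} + 54}{\left(i \omega + 12\right)^{4}}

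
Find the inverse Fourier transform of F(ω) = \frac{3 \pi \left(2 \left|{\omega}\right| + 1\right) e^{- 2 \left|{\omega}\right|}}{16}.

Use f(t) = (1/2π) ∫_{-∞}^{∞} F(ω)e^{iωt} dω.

f(t) = \frac{3}{\left(t^{2} + 4\right)^{2}}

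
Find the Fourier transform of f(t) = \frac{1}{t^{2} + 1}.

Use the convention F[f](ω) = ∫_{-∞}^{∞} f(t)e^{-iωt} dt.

F(ω) = \pi e^{- \left|{\omega}\right|}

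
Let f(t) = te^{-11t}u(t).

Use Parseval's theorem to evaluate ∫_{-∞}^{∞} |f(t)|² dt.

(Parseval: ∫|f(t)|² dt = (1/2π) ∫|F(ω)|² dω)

∫|f(t)|² dt = \frac{1}{5324}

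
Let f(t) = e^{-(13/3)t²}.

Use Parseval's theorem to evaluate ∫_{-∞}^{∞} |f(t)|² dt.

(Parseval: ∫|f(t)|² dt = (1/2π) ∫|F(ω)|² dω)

∫|f(t)|² dt = \frac{\sqrt{78} \sqrt{\pi}}{26}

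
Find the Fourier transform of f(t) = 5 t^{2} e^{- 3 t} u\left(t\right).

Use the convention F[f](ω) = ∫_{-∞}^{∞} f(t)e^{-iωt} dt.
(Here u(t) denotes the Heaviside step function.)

F(ω) = \frac{10}{\left(i \omega + 3\right)^{3}}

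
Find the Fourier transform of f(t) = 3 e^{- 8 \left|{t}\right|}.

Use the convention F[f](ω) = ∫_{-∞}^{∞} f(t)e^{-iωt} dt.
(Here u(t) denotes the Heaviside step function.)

F(ω) = \frac{48}{\omega^{2} + 64}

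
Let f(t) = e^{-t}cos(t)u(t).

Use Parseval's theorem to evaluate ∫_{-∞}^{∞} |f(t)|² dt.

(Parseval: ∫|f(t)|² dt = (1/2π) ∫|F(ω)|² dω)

∫|f(t)|² dt = \frac{3}{8}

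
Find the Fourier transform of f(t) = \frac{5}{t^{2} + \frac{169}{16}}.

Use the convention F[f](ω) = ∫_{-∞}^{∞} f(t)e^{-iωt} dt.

F(ω) = \frac{20 \pi e^{- \frac{13 \left|{\omega}\right|}{4}}}{13}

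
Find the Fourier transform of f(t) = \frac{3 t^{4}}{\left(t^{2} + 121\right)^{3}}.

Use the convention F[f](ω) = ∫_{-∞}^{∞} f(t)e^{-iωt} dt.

F(ω) = \frac{3 \pi \left(121 \omega^{2} - 55 \left|{\omega}\right| + 3\right) e^{- 11 \left|{\omega}\right|}}{88}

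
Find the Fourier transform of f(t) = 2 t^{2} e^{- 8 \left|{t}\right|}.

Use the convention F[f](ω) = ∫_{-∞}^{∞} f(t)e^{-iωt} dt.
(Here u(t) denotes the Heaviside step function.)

F(ω) = \frac{64 \left(64 - 3 \omega^{2}\right)}{\left(\omega^{2} + 64\right)^{3}}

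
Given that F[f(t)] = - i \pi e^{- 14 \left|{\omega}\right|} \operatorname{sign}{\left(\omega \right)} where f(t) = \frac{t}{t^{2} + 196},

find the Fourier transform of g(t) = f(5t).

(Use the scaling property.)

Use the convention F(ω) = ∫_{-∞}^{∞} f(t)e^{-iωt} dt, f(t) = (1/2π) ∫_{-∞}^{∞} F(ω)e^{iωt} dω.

F[g](ω) = - \frac{i \pi e^{- \frac{14 \left|{\omega}\right|}{5}} \operatorname{sign}{\left(\omega \right)}}{5}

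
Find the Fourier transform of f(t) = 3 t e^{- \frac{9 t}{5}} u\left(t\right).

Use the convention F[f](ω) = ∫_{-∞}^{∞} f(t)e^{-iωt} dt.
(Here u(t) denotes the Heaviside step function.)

F(ω) = \frac{75}{\left(5 i \omega + 9\right)^{2}}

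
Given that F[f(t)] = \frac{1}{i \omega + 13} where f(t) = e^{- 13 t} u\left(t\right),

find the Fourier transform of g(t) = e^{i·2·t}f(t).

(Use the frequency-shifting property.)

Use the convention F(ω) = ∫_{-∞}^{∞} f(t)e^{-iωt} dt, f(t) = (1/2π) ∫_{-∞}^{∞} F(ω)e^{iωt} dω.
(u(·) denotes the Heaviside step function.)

F[g](ω) = \frac{1}{i \left(\omega - 2\right) + 13}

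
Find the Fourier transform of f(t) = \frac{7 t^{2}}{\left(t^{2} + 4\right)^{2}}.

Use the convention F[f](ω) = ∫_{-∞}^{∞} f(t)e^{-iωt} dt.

F(ω) = \frac{7 \pi \left(1 - 2 \left|{\omega}\right|\right) e^{- 2 \left|{\omega}\right|}}{4}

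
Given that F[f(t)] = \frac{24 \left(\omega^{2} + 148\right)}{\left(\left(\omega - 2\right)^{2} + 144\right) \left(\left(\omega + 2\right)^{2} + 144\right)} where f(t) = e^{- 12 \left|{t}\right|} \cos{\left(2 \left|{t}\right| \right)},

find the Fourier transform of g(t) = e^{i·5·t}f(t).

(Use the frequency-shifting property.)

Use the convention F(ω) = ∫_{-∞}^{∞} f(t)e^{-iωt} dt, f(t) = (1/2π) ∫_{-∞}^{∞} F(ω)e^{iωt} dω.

F[g](ω) = \frac{24 \left(\left(\omega - 5\right)^{2} + 148\right)}{\left(\left(\omega - 7\right)^{2} + 144\right) \left(\left(\omega - 3\right)^{2} + 144\right)}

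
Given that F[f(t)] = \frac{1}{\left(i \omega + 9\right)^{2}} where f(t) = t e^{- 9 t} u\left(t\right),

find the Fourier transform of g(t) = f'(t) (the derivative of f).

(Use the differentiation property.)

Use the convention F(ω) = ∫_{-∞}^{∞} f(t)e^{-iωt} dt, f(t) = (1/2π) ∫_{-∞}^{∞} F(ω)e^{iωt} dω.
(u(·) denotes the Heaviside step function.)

F[g](ω) = \frac{i \omega}{\left(i \omega + 9\right)^{2}}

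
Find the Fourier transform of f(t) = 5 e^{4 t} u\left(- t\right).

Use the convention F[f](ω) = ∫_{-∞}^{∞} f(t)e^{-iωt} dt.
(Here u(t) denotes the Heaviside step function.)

F(ω) = - \frac{5}{i \omega - 4}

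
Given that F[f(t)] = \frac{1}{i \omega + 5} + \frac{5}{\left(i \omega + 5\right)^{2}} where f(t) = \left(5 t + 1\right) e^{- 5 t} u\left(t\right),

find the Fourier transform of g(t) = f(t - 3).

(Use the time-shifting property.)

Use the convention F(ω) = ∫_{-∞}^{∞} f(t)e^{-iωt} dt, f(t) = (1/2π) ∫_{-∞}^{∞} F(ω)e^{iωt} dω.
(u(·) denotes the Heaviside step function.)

F[g](ω) = \frac{\left(- i \omega - 10\right) e^{- 3 i \omega}}{\omega^{2} - 10 i \omega - 25}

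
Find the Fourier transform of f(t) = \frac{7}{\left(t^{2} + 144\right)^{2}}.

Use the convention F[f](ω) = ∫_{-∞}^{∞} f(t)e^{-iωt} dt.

F(ω) = \frac{7 \pi \left(12 \left|{\omega}\right| + 1\right) e^{- 12 \left|{\omega}\right|}}{3456}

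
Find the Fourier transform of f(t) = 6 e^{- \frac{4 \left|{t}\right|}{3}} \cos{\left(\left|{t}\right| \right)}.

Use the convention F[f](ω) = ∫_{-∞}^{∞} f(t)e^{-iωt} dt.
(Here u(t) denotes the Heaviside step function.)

F(ω) = \frac{144 \left(9 \omega^{2} + 25\right)}{81 \omega^{4} + 126 \omega^{2} + 625}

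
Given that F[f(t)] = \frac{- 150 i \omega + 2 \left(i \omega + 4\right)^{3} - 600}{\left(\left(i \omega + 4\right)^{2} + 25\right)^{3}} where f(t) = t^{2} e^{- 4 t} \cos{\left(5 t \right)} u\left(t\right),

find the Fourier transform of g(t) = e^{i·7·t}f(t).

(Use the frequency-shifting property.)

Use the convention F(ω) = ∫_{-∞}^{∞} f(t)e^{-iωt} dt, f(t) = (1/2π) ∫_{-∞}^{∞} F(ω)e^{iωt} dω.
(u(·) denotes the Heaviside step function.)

F[g](ω) = \frac{2 \left(75 i \left(7 - \omega\right) + \left(i \left(\omega - 7\right) + 4\right)^{3} - 300\right)}{\left(\left(i \left(\omega - 7\right) + 4\right)^{2} + 25\right)^{3}}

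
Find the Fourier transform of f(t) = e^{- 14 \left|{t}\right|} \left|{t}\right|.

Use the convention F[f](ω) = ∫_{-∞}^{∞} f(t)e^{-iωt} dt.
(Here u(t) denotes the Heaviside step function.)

F(ω) = \frac{2 \left(196 - \omega^{2}\right)}{\left(\omega^{2} + 196\right)^{2}}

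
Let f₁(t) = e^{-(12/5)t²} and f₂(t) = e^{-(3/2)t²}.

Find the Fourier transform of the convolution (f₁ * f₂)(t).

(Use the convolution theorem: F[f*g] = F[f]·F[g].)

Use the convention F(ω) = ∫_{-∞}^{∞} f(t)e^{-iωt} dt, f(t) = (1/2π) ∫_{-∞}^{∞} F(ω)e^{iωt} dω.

F[f₁*f₂](ω) = \frac{\sqrt{10} \pi e^{- \frac{13 \omega^{2}}{48}}}{6}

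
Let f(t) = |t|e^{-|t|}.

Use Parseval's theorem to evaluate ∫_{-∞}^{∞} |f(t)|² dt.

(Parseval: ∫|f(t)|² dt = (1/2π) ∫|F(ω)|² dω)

∫|f(t)|² dt = \frac{1}{2}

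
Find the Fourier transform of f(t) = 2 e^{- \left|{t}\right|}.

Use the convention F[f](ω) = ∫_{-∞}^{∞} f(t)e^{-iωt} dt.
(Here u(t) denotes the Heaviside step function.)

F(ω) = \frac{4}{\omega^{2} + 1}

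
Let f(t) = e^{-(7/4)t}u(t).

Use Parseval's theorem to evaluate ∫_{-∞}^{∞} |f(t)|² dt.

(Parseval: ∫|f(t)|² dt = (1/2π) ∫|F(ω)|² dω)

∫|f(t)|² dt = \frac{2}{7}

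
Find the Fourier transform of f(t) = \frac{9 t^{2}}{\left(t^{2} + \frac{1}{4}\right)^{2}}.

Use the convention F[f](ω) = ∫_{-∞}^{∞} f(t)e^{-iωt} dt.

F(ω) = \frac{9 \pi \left(2 - \left|{\omega}\right|\right) e^{- \frac{\left|{\omega}\right|}{2}}}{2}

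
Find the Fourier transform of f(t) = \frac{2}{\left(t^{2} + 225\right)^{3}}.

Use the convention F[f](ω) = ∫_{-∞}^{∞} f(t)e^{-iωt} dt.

F(ω) = \frac{\pi \left(75 \omega^{2} + 15 \left|{\omega}\right| + 1\right) e^{- 15 \left|{\omega}\right|}}{1012500}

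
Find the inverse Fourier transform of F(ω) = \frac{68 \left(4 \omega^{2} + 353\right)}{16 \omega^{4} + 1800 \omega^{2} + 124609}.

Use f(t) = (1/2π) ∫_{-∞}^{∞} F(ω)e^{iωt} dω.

f(t) = e^{- \frac{17 \left|{t}\right|}{2}} \cos{\left(4 \left|{t}\right| \right)}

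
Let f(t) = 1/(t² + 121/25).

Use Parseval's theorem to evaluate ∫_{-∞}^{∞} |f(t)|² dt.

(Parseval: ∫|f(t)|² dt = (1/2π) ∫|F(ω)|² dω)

∫|f(t)|² dt = \frac{125 \pi}{2662}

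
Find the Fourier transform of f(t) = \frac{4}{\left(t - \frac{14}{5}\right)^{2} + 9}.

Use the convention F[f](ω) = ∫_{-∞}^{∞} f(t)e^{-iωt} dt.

F(ω) = \frac{4 \pi e^{- \frac{14 i \omega}{5} - 3 \left|{\omega}\right|}}{3}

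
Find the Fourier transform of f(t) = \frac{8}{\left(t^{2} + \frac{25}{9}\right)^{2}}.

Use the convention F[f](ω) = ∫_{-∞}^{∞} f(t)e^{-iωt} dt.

F(ω) = \frac{36 \pi \left(5 \left|{\omega}\right| + 3\right) e^{- \frac{5 \left|{\omega}\right|}{3}}}{125}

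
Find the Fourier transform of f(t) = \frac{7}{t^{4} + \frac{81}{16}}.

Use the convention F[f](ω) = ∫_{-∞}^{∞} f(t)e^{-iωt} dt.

F(ω) = \frac{56 \pi e^{- \frac{3 \sqrt{2} \left|{\omega}\right|}{4}} \sin{\left(\frac{3 \sqrt{2} \left|{\omega}\right|}{4} + \frac{\pi}{4} \right)}}{27}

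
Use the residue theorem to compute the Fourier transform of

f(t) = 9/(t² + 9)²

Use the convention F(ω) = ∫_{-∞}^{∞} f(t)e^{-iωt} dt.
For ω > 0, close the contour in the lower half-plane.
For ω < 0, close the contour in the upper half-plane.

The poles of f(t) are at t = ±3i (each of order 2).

Let g(z) = f(z)e^{-iωz}; for large |z| the factor e^{-iωz} decays in the lower half-plane when ω > 0 and in the upper half-plane when ω < 0.

Case ω > 0 (lower half-plane, clockwise contour ⇒ F(ω) = -2πi·ΣRes):
  Res_{z = - 3 i} g(z) = \frac{i \left(3 \omega + 1\right) e^{- 3 \omega}}{12} (pole of order 2)
  F(ω) = -2πi·ΣRes = \frac{\pi \left(3 \omega + 1\right) e^{- 3 \omega}}{6}

Case ω < 0 (upper half-plane, counterclockwise contour ⇒ F(ω) = +2πi·ΣRes):
  Res_{z = 3 i} g(z) = \frac{i \left(3 \omega - 1\right) e^{3 \omega}}{12} (pole of order 2)
  F(ω) = 2πi·ΣRes = \frac{\pi \left(1 - 3 \omega\right) e^{3 \omega}}{6}

Both cases combine into a single formula in |ω|:

F(ω) = \frac{\pi \left(3 \left|{\omega}\right| + 1\right) e^{- 3 \left|{\omega}\right|}}{6}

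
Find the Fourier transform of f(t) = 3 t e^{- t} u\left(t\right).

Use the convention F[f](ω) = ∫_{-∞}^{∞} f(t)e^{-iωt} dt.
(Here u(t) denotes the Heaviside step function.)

F(ω) = \frac{3}{\left(i \omega + 1\right)^{2}}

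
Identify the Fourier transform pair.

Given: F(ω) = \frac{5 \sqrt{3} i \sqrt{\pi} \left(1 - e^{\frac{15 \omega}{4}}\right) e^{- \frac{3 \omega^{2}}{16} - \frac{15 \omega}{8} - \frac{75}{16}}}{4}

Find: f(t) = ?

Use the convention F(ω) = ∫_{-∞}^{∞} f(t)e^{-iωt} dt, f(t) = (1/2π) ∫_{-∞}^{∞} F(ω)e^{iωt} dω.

f(t) = 5 e^{- \frac{4 t^{2}}{3}} \sin{\left(5 t \right)}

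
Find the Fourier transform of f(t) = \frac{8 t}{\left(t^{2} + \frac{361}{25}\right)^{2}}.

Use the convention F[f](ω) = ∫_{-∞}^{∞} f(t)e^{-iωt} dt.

F(ω) = - \frac{20 i \pi \omega e^{- \frac{19 \left|{\omega}\right|}{5}}}{19}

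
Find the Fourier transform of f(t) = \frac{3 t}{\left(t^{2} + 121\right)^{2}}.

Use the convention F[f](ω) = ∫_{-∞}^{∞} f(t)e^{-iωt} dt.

F(ω) = - \frac{3 i \pi \omega e^{- 11 \left|{\omega}\right|}}{22}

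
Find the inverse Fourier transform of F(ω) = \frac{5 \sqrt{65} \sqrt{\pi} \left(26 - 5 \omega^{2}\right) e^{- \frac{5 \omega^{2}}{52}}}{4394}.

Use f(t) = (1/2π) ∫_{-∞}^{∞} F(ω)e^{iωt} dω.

f(t) = 2 t^{2} e^{- \frac{13 t^{2}}{5}}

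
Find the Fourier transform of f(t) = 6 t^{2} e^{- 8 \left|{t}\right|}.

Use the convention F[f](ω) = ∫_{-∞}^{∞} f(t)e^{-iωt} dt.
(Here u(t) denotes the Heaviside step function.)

F(ω) = \frac{192 \left(64 - 3 \omega^{2}\right)}{\left(\omega^{2} + 64\right)^{3}}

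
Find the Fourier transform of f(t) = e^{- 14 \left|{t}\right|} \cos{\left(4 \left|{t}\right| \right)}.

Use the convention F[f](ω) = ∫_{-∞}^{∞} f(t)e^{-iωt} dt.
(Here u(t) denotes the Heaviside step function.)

F(ω) = \frac{28 \left(\omega^{2} + 212\right)}{\omega^{4} + 360 \omega^{2} + 44944}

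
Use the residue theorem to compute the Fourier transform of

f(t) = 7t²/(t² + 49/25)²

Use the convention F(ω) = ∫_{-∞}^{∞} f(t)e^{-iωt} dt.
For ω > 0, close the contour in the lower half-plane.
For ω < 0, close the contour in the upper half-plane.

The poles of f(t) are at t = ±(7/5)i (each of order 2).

Let g(z) = f(z)e^{-iωz}; for large |z| the factor e^{-iωz} decays in the lower half-plane when ω > 0 and in the upper half-plane when ω < 0.

Case ω > 0 (lower half-plane, clockwise contour ⇒ F(ω) = -2πi·ΣRes):
  Res_{z = - \frac{7 i}{5}} g(z) = \frac{i \left(5 - 7 \omega\right) e^{- \frac{7 \omega}{5}}}{4} (pole of order 2)
  F(ω) = -2πi·ΣRes = \frac{\pi \left(5 - 7 \omega\right) e^{- \frac{7 \omega}{5}}}{2}

Case ω < 0 (upper half-plane, counterclockwise contour ⇒ F(ω) = +2πi·ΣRes):
  Res_{z = \frac{7 i}{5}} g(z) = \frac{i \left(- 7 \omega - 5\right) e^{\frac{7 \omega}{5}}}{4} (pole of order 2)
  F(ω) = 2πi·ΣRes = \frac{\pi \left(7 \omega + 5\right) e^{\frac{7 \omega}{5}}}{2}

Both cases combine into a single formula in |ω|:

F(ω) = \frac{\pi \left(5 - 7 \left|{\omega}\right|\right) e^{- \frac{7 \left|{\omega}\right|}{5}}}{2}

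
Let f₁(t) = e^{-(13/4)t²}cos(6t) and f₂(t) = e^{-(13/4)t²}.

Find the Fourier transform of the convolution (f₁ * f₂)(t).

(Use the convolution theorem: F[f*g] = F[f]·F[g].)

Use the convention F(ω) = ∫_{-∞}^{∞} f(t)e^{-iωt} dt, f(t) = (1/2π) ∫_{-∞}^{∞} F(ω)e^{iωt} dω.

F[f₁*f₂](ω) = \frac{2 \pi \left(e^{\frac{24 \omega}{13}} + 1\right) e^{- \frac{2 \omega^{2}}{13} - \frac{12 \omega}{13} - \frac{36}{13}}}{13}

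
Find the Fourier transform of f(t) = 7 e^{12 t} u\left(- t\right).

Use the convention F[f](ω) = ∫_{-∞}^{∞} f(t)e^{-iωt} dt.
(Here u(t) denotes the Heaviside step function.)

F(ω) = - \frac{7}{i \omega - 12}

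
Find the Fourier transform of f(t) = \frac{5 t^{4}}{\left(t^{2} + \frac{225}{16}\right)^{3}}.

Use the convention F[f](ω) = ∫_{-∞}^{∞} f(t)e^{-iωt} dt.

F(ω) = \frac{\pi \left(75 \omega^{2} - 100 \left|{\omega}\right| + 16\right) e^{- \frac{15 \left|{\omega}\right|}{4}}}{32}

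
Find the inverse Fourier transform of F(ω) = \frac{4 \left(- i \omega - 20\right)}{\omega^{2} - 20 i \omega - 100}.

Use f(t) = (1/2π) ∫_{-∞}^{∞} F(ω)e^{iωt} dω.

f(t) = 4 \left(10 t + 1\right) e^{- 10 t} u\left(t\right)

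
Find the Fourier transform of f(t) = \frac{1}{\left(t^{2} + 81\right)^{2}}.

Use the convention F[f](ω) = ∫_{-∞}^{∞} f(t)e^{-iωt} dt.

F(ω) = \frac{\pi \left(9 \left|{\omega}\right| + 1\right) e^{- 9 \left|{\omega}\right|}}{1458}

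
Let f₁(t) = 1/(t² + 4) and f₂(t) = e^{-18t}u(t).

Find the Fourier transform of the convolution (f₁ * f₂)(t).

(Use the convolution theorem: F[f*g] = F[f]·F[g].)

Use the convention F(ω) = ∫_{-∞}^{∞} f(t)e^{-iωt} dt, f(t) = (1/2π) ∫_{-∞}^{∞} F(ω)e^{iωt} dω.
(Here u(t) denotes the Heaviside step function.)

F[f₁*f₂](ω) = \frac{\pi e^{- 2 \left|{\omega}\right|}}{2 \left(i \omega + 18\right)}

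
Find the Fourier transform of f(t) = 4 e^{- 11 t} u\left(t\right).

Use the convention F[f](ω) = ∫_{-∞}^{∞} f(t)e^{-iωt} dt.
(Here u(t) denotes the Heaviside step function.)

F(ω) = \frac{4}{i \omega + 11}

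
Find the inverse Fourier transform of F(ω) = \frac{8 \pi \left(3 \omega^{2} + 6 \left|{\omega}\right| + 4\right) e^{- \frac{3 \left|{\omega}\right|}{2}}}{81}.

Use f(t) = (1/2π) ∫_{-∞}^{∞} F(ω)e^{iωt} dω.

f(t) = \frac{8}{\left(t^{2} + \frac{9}{4}\right)^{3}}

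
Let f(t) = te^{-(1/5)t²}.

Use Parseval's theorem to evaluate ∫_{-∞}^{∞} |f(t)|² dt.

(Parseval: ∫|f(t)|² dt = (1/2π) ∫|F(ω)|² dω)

∫|f(t)|² dt = \frac{5 \sqrt{10} \sqrt{\pi}}{8}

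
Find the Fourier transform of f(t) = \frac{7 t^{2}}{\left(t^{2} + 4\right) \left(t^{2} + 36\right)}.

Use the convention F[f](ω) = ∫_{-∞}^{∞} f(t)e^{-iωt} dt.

F(ω) = \frac{7 \pi \left(3 - e^{4 \left|{\omega}\right|}\right) e^{- 6 \left|{\omega}\right|}}{16}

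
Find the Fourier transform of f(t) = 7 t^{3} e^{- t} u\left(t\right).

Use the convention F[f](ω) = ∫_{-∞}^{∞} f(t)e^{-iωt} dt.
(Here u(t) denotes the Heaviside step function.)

F(ω) = \frac{42}{\left(i \omega + 1\right)^{4}}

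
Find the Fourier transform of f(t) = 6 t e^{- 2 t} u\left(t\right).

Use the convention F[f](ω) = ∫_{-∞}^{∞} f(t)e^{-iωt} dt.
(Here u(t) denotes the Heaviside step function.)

F(ω) = \frac{6}{\left(i \omega + 2\right)^{2}}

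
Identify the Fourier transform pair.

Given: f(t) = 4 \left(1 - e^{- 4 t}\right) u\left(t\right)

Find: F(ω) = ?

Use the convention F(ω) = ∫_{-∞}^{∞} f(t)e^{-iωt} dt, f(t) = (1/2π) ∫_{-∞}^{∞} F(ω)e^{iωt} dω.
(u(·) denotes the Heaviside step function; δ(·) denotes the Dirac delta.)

F(ω) = 4 \pi \delta\left(\omega\right) - \frac{16 i}{\omega \left(i \omega + 4\right)}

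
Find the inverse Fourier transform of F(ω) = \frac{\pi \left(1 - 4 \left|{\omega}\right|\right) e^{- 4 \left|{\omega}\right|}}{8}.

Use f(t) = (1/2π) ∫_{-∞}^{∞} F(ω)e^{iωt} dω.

f(t) = \frac{t^{2}}{\left(t^{2} + 16\right)^{2}}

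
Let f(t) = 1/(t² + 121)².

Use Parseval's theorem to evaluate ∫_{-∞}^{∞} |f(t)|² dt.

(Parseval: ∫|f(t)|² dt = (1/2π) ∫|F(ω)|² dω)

∫|f(t)|² dt = \frac{5 \pi}{311794736}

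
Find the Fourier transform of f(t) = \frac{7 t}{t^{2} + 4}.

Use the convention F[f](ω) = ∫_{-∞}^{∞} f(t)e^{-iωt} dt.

F(ω) = - 7 i \pi e^{- 2 \left|{\omega}\right|} \operatorname{sign}{\left(\omega \right)}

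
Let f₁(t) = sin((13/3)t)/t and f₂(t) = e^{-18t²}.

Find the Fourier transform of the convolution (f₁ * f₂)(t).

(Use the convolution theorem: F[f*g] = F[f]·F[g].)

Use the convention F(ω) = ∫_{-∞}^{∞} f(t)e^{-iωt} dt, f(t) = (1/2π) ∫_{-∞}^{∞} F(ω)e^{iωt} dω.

F[f₁*f₂](ω) = \begin{cases} \frac{\sqrt{2} \pi^{\frac{3}{2}} e^{- \frac{\omega^{2}}{72}}}{6} & \text{for}\: \omega > - \frac{13}{3} \wedge \omega < \frac{13}{3} \\0 & \text{otherwise} \end{cases}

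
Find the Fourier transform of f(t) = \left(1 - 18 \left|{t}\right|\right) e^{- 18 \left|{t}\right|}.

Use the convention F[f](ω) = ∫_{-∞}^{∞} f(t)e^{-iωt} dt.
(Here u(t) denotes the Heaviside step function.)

F(ω) = \frac{72 \omega^{2}}{\left(\omega^{2} + 324\right)^{2}}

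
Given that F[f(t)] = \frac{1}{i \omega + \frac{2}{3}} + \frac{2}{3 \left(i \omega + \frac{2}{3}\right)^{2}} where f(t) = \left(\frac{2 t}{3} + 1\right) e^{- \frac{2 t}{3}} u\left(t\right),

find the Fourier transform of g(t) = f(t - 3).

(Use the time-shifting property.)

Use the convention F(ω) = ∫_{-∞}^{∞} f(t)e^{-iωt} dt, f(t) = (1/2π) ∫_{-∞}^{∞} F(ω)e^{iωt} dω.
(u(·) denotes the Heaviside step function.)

F[g](ω) = \frac{3 \left(- 3 i \omega - 4\right) e^{- 3 i \omega}}{9 \omega^{2} - 12 i \omega - 4}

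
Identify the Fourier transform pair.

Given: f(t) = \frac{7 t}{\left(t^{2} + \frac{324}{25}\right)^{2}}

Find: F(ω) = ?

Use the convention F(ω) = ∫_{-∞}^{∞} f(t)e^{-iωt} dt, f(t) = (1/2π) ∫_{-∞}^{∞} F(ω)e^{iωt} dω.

F(ω) = - \frac{35 i \pi \omega e^{- \frac{18 \left|{\omega}\right|}{5}}}{36}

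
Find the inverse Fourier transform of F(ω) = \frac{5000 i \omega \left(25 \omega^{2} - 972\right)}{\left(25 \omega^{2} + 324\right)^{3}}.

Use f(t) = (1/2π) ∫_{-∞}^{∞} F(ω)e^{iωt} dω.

f(t) = 2 t e^{- \frac{18 \left|{t}\right|}{5}} \left|{t}\right|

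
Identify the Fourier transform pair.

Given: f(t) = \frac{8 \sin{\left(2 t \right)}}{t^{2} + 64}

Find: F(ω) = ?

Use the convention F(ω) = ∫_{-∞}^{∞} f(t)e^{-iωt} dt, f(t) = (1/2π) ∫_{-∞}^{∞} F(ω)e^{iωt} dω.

F(ω) = \frac{i \pi e^{- 8 \left|{\omega + 2}\right|}}{2} - \frac{i \pi e^{- 8 \left|{\omega - 2}\right|}}{2}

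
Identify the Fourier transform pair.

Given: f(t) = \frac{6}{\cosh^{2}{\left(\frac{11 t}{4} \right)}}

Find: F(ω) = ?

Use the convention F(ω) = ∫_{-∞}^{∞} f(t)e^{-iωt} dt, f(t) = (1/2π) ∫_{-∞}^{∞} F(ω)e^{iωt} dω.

F(ω) = \frac{96 \pi \omega}{121 \sinh{\left(\frac{2 \pi \omega}{11} \right)}}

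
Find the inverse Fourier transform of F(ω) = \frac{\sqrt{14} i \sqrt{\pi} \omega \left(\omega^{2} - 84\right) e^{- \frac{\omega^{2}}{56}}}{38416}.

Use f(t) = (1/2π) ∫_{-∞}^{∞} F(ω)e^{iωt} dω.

f(t) = 8 t^{3} e^{- 14 t^{2}}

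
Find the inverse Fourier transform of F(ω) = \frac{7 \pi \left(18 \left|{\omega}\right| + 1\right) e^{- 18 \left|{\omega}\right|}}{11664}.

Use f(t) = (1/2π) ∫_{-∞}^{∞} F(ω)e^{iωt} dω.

f(t) = \frac{7}{\left(t^{2} + 324\right)^{2}}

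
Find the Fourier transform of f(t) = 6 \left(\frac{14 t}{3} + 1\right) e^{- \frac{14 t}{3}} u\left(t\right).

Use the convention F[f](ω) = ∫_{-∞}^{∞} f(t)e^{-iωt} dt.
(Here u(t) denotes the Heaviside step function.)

F(ω) = \frac{18 \left(- 3 i \omega - 28\right)}{9 \omega^{2} - 84 i \omega - 196}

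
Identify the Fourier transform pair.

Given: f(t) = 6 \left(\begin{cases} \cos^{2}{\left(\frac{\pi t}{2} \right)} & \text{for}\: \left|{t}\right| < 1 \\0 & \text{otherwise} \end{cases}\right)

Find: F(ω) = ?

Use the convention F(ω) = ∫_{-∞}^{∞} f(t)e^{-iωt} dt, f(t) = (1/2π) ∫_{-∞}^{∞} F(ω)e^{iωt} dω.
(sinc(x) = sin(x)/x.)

F(ω) = - \frac{6 \pi^{2} \operatorname{sinc}{\left(\omega \right)}}{\omega^{2} - \pi^{2}}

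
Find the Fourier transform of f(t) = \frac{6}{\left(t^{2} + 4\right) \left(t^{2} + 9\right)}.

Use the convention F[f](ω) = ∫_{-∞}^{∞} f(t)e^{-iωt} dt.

F(ω) = \frac{\pi \left(3 e^{\left|{\omega}\right|} - 2\right) e^{- 3 \left|{\omega}\right|}}{5}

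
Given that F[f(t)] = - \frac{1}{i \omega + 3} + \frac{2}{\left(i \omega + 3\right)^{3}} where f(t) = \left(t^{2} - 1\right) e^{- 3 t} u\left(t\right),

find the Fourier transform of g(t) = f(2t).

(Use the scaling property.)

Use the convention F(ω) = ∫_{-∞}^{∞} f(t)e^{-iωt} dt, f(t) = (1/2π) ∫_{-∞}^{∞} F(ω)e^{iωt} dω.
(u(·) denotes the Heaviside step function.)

F[g](ω) = \frac{8 i \omega - \left(i \omega + 6\right)^{3} + 48}{\left(i \omega + 6\right)^{4}}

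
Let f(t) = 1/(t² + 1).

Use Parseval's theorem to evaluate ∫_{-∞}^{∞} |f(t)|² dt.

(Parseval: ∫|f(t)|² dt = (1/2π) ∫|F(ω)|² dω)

∫|f(t)|² dt = \frac{\pi}{2}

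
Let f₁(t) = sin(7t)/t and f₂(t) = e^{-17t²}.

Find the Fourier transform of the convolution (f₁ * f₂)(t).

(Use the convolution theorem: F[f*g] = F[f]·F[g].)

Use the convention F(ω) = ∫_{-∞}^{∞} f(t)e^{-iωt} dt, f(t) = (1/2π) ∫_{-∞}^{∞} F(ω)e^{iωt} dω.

F[f₁*f₂](ω) = \begin{cases} \frac{\sqrt{17} \pi^{\frac{3}{2}} e^{- \frac{\omega^{2}}{68}}}{17} & \text{for}\: \omega > -7 \wedge \omega < 7 \\0 & \text{otherwise} \end{cases}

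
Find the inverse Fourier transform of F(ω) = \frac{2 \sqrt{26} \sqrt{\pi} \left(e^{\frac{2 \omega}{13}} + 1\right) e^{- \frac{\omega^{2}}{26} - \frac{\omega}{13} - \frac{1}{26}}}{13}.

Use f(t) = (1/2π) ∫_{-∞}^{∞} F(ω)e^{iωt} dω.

f(t) = 4 e^{- \frac{13 t^{2}}{2}} \cos{\left(t \right)}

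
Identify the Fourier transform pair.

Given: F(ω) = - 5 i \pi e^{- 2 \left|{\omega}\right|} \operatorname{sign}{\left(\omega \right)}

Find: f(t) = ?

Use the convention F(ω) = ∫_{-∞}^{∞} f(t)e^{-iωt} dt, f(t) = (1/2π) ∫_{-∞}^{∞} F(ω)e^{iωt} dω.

f(t) = \frac{5 t}{t^{2} + 4}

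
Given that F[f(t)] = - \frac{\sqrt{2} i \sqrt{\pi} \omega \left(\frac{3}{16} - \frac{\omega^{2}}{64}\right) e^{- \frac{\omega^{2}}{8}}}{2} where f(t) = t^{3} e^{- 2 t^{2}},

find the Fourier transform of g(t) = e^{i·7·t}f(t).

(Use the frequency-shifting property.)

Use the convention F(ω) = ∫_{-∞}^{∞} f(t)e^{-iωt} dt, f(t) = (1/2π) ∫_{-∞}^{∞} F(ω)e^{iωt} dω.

F[g](ω) = \frac{\sqrt{2} i \sqrt{\pi} \left(\omega - 7\right) \left(\left(\omega - 7\right)^{2} - 12\right) e^{- \frac{\left(\omega - 7\right)^{2}}{8}}}{128}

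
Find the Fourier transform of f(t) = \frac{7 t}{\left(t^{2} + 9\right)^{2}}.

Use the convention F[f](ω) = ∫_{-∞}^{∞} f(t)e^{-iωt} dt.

F(ω) = - \frac{7 i \pi \omega e^{- 3 \left|{\omega}\right|}}{6}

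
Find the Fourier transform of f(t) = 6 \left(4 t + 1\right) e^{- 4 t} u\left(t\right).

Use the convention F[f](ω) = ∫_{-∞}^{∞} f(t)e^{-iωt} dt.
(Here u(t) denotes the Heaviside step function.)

F(ω) = \frac{6 \left(- i \omega - 8\right)}{\omega^{2} - 8 i \omega - 16}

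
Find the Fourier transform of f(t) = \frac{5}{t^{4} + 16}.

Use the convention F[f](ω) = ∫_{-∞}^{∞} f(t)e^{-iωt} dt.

F(ω) = \frac{5 \pi e^{- \sqrt{2} \left|{\omega}\right|} \sin{\left(\sqrt{2} \left|{\omega}\right| + \frac{\pi}{4} \right)}}{8}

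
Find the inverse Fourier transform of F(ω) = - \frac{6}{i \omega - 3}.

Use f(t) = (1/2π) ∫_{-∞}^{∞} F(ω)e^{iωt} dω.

f(t) = 6 e^{3 t} u\left(- t\right)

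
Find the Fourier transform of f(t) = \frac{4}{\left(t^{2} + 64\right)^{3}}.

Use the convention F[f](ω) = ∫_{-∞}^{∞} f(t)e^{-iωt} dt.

F(ω) = \frac{\pi \left(64 \omega^{2} + 24 \left|{\omega}\right| + 3\right) e^{- 8 \left|{\omega}\right|}}{65536}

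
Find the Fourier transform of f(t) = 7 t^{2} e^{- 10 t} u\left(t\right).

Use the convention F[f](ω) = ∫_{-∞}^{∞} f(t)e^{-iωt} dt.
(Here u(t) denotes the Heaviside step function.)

F(ω) = \frac{14}{\left(i \omega + 10\right)^{3}}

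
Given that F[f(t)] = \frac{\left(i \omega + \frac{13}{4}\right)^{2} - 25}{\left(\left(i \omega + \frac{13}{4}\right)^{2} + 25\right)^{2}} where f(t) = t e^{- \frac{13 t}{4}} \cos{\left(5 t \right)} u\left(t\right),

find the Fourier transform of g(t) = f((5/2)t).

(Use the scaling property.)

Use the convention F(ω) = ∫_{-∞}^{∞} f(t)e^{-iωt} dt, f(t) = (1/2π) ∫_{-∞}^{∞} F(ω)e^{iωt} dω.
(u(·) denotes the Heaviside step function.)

F[g](ω) = \frac{160 \left(\left(8 i \omega + 65\right)^{2} - 10000\right)}{\left(\left(8 i \omega + 65\right)^{2} + 10000\right)^{2}}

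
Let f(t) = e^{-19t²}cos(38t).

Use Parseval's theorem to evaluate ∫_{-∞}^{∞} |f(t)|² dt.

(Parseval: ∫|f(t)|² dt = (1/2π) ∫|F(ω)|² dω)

∫|f(t)|² dt = \frac{\sqrt{38} \sqrt{\pi} \left(1 + e^{38}\right)}{76 e^{38}}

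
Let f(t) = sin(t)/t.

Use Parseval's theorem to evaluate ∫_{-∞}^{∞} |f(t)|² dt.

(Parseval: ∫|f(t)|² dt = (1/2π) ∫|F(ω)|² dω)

∫|f(t)|² dt = \pi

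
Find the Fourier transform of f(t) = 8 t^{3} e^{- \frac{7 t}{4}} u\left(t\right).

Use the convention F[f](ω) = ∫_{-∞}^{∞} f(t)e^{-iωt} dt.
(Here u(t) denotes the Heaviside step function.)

F(ω) = \frac{12288}{\left(4 i \omega + 7\right)^{4}}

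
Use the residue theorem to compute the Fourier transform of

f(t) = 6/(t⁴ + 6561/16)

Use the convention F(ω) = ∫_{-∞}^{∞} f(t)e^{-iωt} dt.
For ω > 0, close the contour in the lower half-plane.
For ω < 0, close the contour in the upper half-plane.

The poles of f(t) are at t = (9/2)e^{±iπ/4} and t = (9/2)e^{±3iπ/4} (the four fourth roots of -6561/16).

Let g(z) = f(z)e^{-iωz}; for large |z| the factor e^{-iωz} decays in the lower half-plane when ω > 0 and in the upper half-plane when ω < 0.

Case ω > 0 (lower half-plane, clockwise contour ⇒ F(ω) = -2πi·ΣRes):
  Res_{z = - \frac{9 \sqrt{2}}{4} - \frac{9 \sqrt{2} i}{4}} g(z) = \frac{2 \sqrt{2} \left(1 + i\right) e^{\frac{9 \sqrt{2} \omega \left(-1 + i\right)}{4}}}{243}
  Res_{z = \frac{9 \sqrt{2}}{4} - \frac{9 \sqrt{2} i}{4}} g(z) = \frac{2 \sqrt{2} \left(-1 + i\right) e^{- \frac{9 \sqrt{2} \omega \left(1 + i\right)}{4}}}{243}
  F(ω) = -2πi·ΣRes = \frac{4 \sqrt{2} \pi \left(\left(1 - i\right) e^{\frac{9 \sqrt{2} i \omega}{2}} + 1 + i\right) e^{- \frac{9 \sqrt{2} \omega \left(1 + i\right)}{4}}}{243} = \frac{16 \pi e^{- \frac{9 \sqrt{2} \omega}{4}} \sin{\left(\frac{9 \sqrt{2} \omega}{4} + \frac{\pi}{4} \right)}}{243}

Case ω < 0 (upper half-plane, counterclockwise contour ⇒ F(ω) = +2πi·ΣRes):
  Res_{z = \frac{9 \sqrt{2}}{4} + \frac{9 \sqrt{2} i}{4}} g(z) = - \frac{2 \sqrt{2} \left(1 + i\right) e^{\frac{9 \sqrt{2} \omega \left(1 - i\right)}{4}}}{243}
  Res_{z = - \frac{9 \sqrt{2}}{4} + \frac{9 \sqrt{2} i}{4}} g(z) = \frac{2 \sqrt{2} \left(1 - i\right) e^{\frac{9 \sqrt{2} \omega \left(1 + i\right)}{4}}}{243}
  F(ω) = 2πi·ΣRes = - \frac{4 \sqrt{2} i \pi \left(\left(1 + i\right) e^{\frac{9 \sqrt{2} \omega \left(1 - i\right)}{4}} - \left(1 - i\right) e^{\frac{9 \sqrt{2} \omega \left(1 + i\right)}{4}}\right)}{243} = \frac{16 \pi e^{\frac{9 \sqrt{2} \omega}{4}} \cos{\left(\frac{9 \sqrt{2} \omega}{4} + \frac{\pi}{4} \right)}}{243}

Both cases combine into a single formula in |ω|:

F(ω) = \frac{16 \pi e^{- \frac{9 \sqrt{2} \left|{\omega}\right|}{4}} \sin{\left(\frac{9 \sqrt{2} \left|{\omega}\right|}{4} + \frac{\pi}{4} \right)}}{243}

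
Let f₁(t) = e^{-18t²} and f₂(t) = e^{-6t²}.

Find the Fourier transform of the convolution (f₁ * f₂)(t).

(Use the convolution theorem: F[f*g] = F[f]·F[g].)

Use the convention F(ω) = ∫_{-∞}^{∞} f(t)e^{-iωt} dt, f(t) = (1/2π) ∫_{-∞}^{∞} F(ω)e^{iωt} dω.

F[f₁*f₂](ω) = \frac{\sqrt{3} \pi e^{- \frac{\omega^{2}}{18}}}{18}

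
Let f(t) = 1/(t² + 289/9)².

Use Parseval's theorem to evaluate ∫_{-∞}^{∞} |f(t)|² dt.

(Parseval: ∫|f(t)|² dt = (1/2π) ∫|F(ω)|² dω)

∫|f(t)|² dt = \frac{10935 \pi}{6565418768}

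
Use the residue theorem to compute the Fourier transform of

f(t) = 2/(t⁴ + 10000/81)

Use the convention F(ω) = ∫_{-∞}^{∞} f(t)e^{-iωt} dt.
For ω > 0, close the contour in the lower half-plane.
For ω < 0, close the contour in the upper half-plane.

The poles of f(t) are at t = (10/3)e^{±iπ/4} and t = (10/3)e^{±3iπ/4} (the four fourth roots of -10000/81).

Let g(z) = f(z)e^{-iωz}; for large |z| the factor e^{-iωz} decays in the lower half-plane when ω > 0 and in the upper half-plane when ω < 0.

Case ω > 0 (lower half-plane, clockwise contour ⇒ F(ω) = -2πi·ΣRes):
  Res_{z = - \frac{5 \sqrt{2}}{3} - \frac{5 \sqrt{2} i}{3}} g(z) = \frac{27 \sqrt{2} i \left(1 - i\right) e^{\frac{5 \sqrt{2} \omega \left(-1 + i\right)}{3}}}{4000}
  Res_{z = \frac{5 \sqrt{2}}{3} - \frac{5 \sqrt{2} i}{3}} g(z) = \frac{27 \sqrt{2} i \left(1 + i\right) e^{- \frac{5 \sqrt{2} \omega \left(1 + i\right)}{3}}}{4000}
  F(ω) = -2πi·ΣRes = \frac{27 \sqrt{2} \pi \left(1 - i\right) \left(e^{\frac{10 \sqrt{2} i \omega}{3}} + i\right) e^{- \frac{5 \sqrt{2} \omega \left(1 + i\right)}{3}}}{2000} = \frac{27 \pi e^{- \frac{5 \sqrt{2} \omega}{3}} \sin{\left(\frac{5 \sqrt{2} \omega}{3} + \frac{\pi}{4} \right)}}{500}

Case ω < 0 (upper half-plane, counterclockwise contour ⇒ F(ω) = +2πi·ΣRes):
  Res_{z = \frac{5 \sqrt{2}}{3} + \frac{5 \sqrt{2} i}{3}} g(z) = \frac{27 \sqrt{2} i \left(-1 + i\right) e^{\frac{5 \sqrt{2} \omega \left(1 - i\right)}{3}}}{4000}
  Res_{z = - \frac{5 \sqrt{2}}{3} + \frac{5 \sqrt{2} i}{3}} g(z) = \frac{27 \sqrt{2} \left(1 - i\right) e^{\frac{5 \sqrt{2} \omega \left(1 + i\right)}{3}}}{4000}
  F(ω) = 2πi·ΣRes = - \frac{27 \sqrt{2} i \pi \left(i \left(1 - i\right) e^{\frac{5 \sqrt{2} \omega \left(1 - i\right)}{3}} - \left(1 - i\right) e^{\frac{5 \sqrt{2} \omega \left(1 + i\right)}{3}}\right)}{2000} = \frac{27 \pi e^{\frac{5 \sqrt{2} \omega}{3}} \cos{\left(\frac{5 \sqrt{2} \omega}{3} + \frac{\pi}{4} \right)}}{500}

Both cases combine into a single formula in |ω|:

F(ω) = \frac{27 \pi e^{- \frac{5 \sqrt{2} \left|{\omega}\right|}{3}} \sin{\left(\frac{5 \sqrt{2} \left|{\omega}\right|}{3} + \frac{\pi}{4} \right)}}{500}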